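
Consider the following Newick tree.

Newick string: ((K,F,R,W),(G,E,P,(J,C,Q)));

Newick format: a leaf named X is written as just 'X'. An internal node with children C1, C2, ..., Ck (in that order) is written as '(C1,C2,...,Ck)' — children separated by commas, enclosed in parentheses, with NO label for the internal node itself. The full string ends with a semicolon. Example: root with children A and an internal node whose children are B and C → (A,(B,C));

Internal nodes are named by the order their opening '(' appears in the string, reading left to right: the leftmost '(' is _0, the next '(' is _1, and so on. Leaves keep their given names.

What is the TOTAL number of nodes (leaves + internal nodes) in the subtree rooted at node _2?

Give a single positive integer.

Answer: 8

Derivation:
Newick: ((K,F,R,W),(G,E,P,(J,C,Q)));
Locate _2: it is the '(' at position 11 (the 3rd '(' reading left to right).
Query: subtree rooted at _2
_2: subtree_size = 1 + 7
  G: subtree_size = 1 + 0
  E: subtree_size = 1 + 0
  P: subtree_size = 1 + 0
  _3: subtree_size = 1 + 3
    J: subtree_size = 1 + 0
    C: subtree_size = 1 + 0
    Q: subtree_size = 1 + 0
Total subtree size of _2: 8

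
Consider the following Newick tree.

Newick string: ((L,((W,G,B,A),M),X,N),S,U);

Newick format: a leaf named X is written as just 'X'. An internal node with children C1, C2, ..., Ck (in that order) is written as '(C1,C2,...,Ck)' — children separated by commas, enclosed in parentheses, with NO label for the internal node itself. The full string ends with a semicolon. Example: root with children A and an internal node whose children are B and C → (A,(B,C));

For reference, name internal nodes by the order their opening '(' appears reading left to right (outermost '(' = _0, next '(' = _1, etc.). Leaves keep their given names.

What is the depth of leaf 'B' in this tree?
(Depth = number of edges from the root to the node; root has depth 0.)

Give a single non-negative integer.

Answer: 4

Derivation:
Newick: ((L,((W,G,B,A),M),X,N),S,U);
Naming internals by '(' encounter order: outermost '(' = _0, next = _1, ...
Query node: B
Path from root: _0 -> _1 -> _2 -> _3 -> B
Depth of B: 4 (number of edges from root)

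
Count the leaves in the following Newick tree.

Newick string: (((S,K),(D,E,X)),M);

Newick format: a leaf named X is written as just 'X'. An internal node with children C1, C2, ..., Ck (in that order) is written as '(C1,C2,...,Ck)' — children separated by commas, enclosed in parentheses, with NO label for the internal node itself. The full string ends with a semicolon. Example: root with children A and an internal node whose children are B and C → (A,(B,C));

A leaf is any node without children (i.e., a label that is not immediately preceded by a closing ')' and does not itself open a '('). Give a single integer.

Newick: (((S,K),(D,E,X)),M);
Scan left-to-right; a leaf is any maximal label run not followed by '(':
  pos 3: leaf 'S' → count = 1
  pos 5: leaf 'K' → count = 2
  pos 9: leaf 'D' → count = 3
  pos 11: leaf 'E' → count = 4
  pos 13: leaf 'X' → count = 5
  pos 17: leaf 'M' → count = 6
Total leaves: 6

Answer: 6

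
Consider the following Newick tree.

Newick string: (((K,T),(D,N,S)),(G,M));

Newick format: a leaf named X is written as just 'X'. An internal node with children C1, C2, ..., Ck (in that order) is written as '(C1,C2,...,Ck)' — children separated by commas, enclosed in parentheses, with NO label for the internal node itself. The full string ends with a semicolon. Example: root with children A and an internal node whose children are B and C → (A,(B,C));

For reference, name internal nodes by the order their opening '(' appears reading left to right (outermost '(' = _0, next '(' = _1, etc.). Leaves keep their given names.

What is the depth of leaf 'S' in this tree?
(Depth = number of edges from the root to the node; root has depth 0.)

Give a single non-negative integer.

Newick: (((K,T),(D,N,S)),(G,M));
Naming internals by '(' encounter order: outermost '(' = _0, next = _1, ...
Query node: S
Path from root: _0 -> _1 -> _3 -> S
Depth of S: 3 (number of edges from root)

Answer: 3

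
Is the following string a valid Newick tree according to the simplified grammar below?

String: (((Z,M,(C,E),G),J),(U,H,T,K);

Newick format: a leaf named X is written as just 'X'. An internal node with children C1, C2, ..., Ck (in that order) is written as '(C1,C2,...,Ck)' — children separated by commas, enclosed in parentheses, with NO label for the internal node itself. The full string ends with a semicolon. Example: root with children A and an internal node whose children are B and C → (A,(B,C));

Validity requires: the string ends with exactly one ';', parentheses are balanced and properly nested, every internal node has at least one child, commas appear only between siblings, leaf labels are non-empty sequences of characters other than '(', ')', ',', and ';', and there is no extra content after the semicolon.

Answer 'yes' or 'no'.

Answer: no

Derivation:
Input: (((Z,M,(C,E),G),J),(U,H,T,K);
Paren balance: 5 '(' vs 4 ')' MISMATCH
Ends with single ';': True
Full parse: FAILS (expected , or ) at pos 28)
Valid: False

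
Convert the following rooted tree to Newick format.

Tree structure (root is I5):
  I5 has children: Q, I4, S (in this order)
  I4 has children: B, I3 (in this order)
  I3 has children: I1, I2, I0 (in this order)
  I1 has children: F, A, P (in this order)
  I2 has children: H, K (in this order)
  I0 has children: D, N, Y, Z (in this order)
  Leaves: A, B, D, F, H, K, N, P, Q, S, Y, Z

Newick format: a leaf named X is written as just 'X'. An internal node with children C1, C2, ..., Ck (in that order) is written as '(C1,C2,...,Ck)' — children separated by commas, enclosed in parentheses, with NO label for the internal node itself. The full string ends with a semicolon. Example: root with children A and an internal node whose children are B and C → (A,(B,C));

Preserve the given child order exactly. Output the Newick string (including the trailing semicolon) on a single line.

internal I5 with children ['Q', 'I4', 'S']
  leaf 'Q' → 'Q'
  internal I4 with children ['B', 'I3']
    leaf 'B' → 'B'
    internal I3 with children ['I1', 'I2', 'I0']
      internal I1 with children ['F', 'A', 'P']
        leaf 'F' → 'F'
        leaf 'A' → 'A'
        leaf 'P' → 'P'
      → '(F,A,P)'
      internal I2 with children ['H', 'K']
        leaf 'H' → 'H'
        leaf 'K' → 'K'
      → '(H,K)'
      internal I0 with children ['D', 'N', 'Y', 'Z']
        leaf 'D' → 'D'
        leaf 'N' → 'N'
        leaf 'Y' → 'Y'
        leaf 'Z' → 'Z'
      → '(D,N,Y,Z)'
    → '((F,A,P),(H,K),(D,N,Y,Z))'
  → '(B,((F,A,P),(H,K),(D,N,Y,Z)))'
  leaf 'S' → 'S'
→ '(Q,(B,((F,A,P),(H,K),(D,N,Y,Z))),S)'
Final: (Q,(B,((F,A,P),(H,K),(D,N,Y,Z))),S);

Answer: (Q,(B,((F,A,P),(H,K),(D,N,Y,Z))),S);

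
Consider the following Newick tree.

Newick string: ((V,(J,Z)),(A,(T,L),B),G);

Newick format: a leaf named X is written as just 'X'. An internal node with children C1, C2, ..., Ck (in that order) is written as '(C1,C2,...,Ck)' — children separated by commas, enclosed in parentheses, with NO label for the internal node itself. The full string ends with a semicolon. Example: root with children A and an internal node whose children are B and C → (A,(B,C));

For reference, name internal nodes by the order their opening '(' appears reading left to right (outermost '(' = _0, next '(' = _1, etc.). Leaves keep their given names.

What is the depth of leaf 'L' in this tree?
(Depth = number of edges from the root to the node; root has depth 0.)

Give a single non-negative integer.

Answer: 3

Derivation:
Newick: ((V,(J,Z)),(A,(T,L),B),G);
Naming internals by '(' encounter order: outermost '(' = _0, next = _1, ...
Query node: L
Path from root: _0 -> _3 -> _4 -> L
Depth of L: 3 (number of edges from root)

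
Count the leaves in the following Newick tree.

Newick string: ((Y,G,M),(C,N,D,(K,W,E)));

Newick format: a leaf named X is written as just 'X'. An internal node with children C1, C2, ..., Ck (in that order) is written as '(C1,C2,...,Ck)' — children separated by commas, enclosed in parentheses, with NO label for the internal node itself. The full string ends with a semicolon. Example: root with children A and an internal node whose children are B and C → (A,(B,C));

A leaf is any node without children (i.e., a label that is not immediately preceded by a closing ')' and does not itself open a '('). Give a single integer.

Newick: ((Y,G,M),(C,N,D,(K,W,E)));
Scan left-to-right; a leaf is any maximal label run not followed by '(':
  pos 2: leaf 'Y' → count = 1
  pos 4: leaf 'G' → count = 2
  pos 6: leaf 'M' → count = 3
  pos 10: leaf 'C' → count = 4
  pos 12: leaf 'N' → count = 5
  pos 14: leaf 'D' → count = 6
  pos 17: leaf 'K' → count = 7
  pos 19: leaf 'W' → count = 8
  pos 21: leaf 'E' → count = 9
Total leaves: 9

Answer: 9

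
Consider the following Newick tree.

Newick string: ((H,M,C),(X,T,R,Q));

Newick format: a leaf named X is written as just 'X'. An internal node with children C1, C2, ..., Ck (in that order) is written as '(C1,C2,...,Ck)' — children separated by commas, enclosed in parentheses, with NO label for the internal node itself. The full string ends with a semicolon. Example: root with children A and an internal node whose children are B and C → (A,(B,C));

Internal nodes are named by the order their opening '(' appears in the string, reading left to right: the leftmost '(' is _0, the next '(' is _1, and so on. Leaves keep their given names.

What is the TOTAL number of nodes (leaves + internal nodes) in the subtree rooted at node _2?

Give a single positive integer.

Newick: ((H,M,C),(X,T,R,Q));
Locate _2: it is the '(' at position 9 (the 3rd '(' reading left to right).
Query: subtree rooted at _2
_2: subtree_size = 1 + 4
  X: subtree_size = 1 + 0
  T: subtree_size = 1 + 0
  R: subtree_size = 1 + 0
  Q: subtree_size = 1 + 0
Total subtree size of _2: 5

Answer: 5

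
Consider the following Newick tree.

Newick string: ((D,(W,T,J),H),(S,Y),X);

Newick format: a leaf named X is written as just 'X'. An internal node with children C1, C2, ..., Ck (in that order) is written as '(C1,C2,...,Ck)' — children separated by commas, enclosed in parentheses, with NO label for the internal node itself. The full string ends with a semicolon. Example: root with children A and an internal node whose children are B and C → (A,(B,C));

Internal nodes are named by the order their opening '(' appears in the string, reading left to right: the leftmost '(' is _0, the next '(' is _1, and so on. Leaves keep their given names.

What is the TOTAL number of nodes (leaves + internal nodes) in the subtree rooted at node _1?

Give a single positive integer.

Newick: ((D,(W,T,J),H),(S,Y),X);
Locate _1: it is the '(' at position 1 (the 2nd '(' reading left to right).
Query: subtree rooted at _1
_1: subtree_size = 1 + 6
  D: subtree_size = 1 + 0
  _2: subtree_size = 1 + 3
    W: subtree_size = 1 + 0
    T: subtree_size = 1 + 0
    J: subtree_size = 1 + 0
  H: subtree_size = 1 + 0
Total subtree size of _1: 7

Answer: 7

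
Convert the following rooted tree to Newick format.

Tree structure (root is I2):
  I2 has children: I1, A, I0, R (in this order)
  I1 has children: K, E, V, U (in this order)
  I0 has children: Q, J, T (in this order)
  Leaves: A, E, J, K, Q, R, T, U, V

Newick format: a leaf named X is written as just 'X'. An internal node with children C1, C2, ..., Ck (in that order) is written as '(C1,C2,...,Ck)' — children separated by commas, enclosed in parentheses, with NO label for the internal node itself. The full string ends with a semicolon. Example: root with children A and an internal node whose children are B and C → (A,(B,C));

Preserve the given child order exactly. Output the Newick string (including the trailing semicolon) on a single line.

Answer: ((K,E,V,U),A,(Q,J,T),R);

Derivation:
internal I2 with children ['I1', 'A', 'I0', 'R']
  internal I1 with children ['K', 'E', 'V', 'U']
    leaf 'K' → 'K'
    leaf 'E' → 'E'
    leaf 'V' → 'V'
    leaf 'U' → 'U'
  → '(K,E,V,U)'
  leaf 'A' → 'A'
  internal I0 with children ['Q', 'J', 'T']
    leaf 'Q' → 'Q'
    leaf 'J' → 'J'
    leaf 'T' → 'T'
  → '(Q,J,T)'
  leaf 'R' → 'R'
→ '((K,E,V,U),A,(Q,J,T),R)'
Final: ((K,E,V,U),A,(Q,J,T),R);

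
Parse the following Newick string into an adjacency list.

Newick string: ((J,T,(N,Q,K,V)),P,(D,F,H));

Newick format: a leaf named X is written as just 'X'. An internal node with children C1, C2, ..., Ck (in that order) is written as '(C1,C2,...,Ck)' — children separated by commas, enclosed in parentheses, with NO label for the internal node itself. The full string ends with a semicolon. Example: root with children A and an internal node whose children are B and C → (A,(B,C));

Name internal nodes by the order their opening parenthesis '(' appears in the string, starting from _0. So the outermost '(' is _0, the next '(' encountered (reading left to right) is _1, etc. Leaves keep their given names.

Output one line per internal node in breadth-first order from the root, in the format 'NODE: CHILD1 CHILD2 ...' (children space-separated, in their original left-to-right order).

Input: ((J,T,(N,Q,K,V)),P,(D,F,H));
Scanning left-to-right, naming '(' by encounter order:
  pos 0: '(' -> open internal node _0 (depth 1)
  pos 1: '(' -> open internal node _1 (depth 2)
  pos 6: '(' -> open internal node _2 (depth 3)
  pos 14: ')' -> close internal node _2 (now at depth 2)
  pos 15: ')' -> close internal node _1 (now at depth 1)
  pos 19: '(' -> open internal node _3 (depth 2)
  pos 25: ')' -> close internal node _3 (now at depth 1)
  pos 26: ')' -> close internal node _0 (now at depth 0)
Total internal nodes: 4
BFS adjacency from root:
  _0: _1 P _3
  _1: J T _2
  _3: D F H
  _2: N Q K V

Answer: _0: _1 P _3
_1: J T _2
_3: D F H
_2: N Q K V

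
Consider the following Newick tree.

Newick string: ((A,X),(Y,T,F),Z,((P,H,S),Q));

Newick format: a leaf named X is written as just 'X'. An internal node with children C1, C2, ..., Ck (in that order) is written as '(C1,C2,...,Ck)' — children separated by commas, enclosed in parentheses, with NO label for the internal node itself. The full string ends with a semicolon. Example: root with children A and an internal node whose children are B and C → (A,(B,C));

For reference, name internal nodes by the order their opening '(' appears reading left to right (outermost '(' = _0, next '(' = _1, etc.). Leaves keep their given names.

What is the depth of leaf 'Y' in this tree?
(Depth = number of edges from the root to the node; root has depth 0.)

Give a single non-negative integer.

Answer: 2

Derivation:
Newick: ((A,X),(Y,T,F),Z,((P,H,S),Q));
Naming internals by '(' encounter order: outermost '(' = _0, next = _1, ...
Query node: Y
Path from root: _0 -> _2 -> Y
Depth of Y: 2 (number of edges from root)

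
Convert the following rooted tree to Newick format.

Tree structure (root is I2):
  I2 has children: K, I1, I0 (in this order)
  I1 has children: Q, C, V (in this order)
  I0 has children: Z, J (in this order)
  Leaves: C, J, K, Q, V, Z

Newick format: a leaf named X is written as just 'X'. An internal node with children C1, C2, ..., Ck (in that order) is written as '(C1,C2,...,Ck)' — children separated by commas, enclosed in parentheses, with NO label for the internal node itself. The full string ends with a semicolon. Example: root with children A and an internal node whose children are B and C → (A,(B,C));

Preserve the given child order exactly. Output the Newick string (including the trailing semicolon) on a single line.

internal I2 with children ['K', 'I1', 'I0']
  leaf 'K' → 'K'
  internal I1 with children ['Q', 'C', 'V']
    leaf 'Q' → 'Q'
    leaf 'C' → 'C'
    leaf 'V' → 'V'
  → '(Q,C,V)'
  internal I0 with children ['Z', 'J']
    leaf 'Z' → 'Z'
    leaf 'J' → 'J'
  → '(Z,J)'
→ '(K,(Q,C,V),(Z,J))'
Final: (K,(Q,C,V),(Z,J));

Answer: (K,(Q,C,V),(Z,J));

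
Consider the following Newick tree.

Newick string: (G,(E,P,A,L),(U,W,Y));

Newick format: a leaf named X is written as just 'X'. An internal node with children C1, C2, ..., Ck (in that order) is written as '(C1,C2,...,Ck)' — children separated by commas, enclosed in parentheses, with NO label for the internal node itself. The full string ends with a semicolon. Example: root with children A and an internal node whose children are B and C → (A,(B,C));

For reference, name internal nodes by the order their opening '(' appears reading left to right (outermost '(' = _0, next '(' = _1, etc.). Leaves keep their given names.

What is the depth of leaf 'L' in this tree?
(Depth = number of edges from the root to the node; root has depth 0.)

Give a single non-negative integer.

Answer: 2

Derivation:
Newick: (G,(E,P,A,L),(U,W,Y));
Naming internals by '(' encounter order: outermost '(' = _0, next = _1, ...
Query node: L
Path from root: _0 -> _1 -> L
Depth of L: 2 (number of edges from root)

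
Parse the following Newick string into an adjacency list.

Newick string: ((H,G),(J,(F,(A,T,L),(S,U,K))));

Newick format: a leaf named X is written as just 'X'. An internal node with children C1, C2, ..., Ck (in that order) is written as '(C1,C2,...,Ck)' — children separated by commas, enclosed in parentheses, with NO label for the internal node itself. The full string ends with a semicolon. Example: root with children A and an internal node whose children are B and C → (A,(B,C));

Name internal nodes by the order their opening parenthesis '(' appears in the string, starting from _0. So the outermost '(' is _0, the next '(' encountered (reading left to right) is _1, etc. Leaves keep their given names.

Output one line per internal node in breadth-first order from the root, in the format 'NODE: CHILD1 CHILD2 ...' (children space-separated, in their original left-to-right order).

Answer: _0: _1 _2
_1: H G
_2: J _3
_3: F _4 _5
_4: A T L
_5: S U K

Derivation:
Input: ((H,G),(J,(F,(A,T,L),(S,U,K))));
Scanning left-to-right, naming '(' by encounter order:
  pos 0: '(' -> open internal node _0 (depth 1)
  pos 1: '(' -> open internal node _1 (depth 2)
  pos 5: ')' -> close internal node _1 (now at depth 1)
  pos 7: '(' -> open internal node _2 (depth 2)
  pos 10: '(' -> open internal node _3 (depth 3)
  pos 13: '(' -> open internal node _4 (depth 4)
  pos 19: ')' -> close internal node _4 (now at depth 3)
  pos 21: '(' -> open internal node _5 (depth 4)
  pos 27: ')' -> close internal node _5 (now at depth 3)
  pos 28: ')' -> close internal node _3 (now at depth 2)
  pos 29: ')' -> close internal node _2 (now at depth 1)
  pos 30: ')' -> close internal node _0 (now at depth 0)
Total internal nodes: 6
BFS adjacency from root:
  _0: _1 _2
  _1: H G
  _2: J _3
  _3: F _4 _5
  _4: A T L
  _5: S U K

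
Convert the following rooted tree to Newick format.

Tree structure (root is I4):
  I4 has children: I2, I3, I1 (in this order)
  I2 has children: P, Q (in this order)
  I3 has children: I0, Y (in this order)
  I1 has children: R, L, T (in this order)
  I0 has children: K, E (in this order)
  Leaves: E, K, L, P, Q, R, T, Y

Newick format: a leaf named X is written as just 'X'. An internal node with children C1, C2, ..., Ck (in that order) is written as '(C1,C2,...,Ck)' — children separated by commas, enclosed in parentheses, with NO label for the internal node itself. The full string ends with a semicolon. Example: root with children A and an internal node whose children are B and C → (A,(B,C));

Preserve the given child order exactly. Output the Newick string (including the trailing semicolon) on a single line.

internal I4 with children ['I2', 'I3', 'I1']
  internal I2 with children ['P', 'Q']
    leaf 'P' → 'P'
    leaf 'Q' → 'Q'
  → '(P,Q)'
  internal I3 with children ['I0', 'Y']
    internal I0 with children ['K', 'E']
      leaf 'K' → 'K'
      leaf 'E' → 'E'
    → '(K,E)'
    leaf 'Y' → 'Y'
  → '((K,E),Y)'
  internal I1 with children ['R', 'L', 'T']
    leaf 'R' → 'R'
    leaf 'L' → 'L'
    leaf 'T' → 'T'
  → '(R,L,T)'
→ '((P,Q),((K,E),Y),(R,L,T))'
Final: ((P,Q),((K,E),Y),(R,L,T));

Answer: ((P,Q),((K,E),Y),(R,L,T));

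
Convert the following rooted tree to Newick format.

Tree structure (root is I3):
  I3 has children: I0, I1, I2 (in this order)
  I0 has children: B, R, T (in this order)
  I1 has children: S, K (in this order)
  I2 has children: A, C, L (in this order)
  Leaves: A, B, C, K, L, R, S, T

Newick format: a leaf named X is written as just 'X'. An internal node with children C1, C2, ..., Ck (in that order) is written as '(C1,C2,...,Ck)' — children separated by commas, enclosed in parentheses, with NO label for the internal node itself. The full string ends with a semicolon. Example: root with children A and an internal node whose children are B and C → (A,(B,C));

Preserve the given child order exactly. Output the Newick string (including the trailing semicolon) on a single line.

Answer: ((B,R,T),(S,K),(A,C,L));

Derivation:
internal I3 with children ['I0', 'I1', 'I2']
  internal I0 with children ['B', 'R', 'T']
    leaf 'B' → 'B'
    leaf 'R' → 'R'
    leaf 'T' → 'T'
  → '(B,R,T)'
  internal I1 with children ['S', 'K']
    leaf 'S' → 'S'
    leaf 'K' → 'K'
  → '(S,K)'
  internal I2 with children ['A', 'C', 'L']
    leaf 'A' → 'A'
    leaf 'C' → 'C'
    leaf 'L' → 'L'
  → '(A,C,L)'
→ '((B,R,T),(S,K),(A,C,L))'
Final: ((B,R,T),(S,K),(A,C,L));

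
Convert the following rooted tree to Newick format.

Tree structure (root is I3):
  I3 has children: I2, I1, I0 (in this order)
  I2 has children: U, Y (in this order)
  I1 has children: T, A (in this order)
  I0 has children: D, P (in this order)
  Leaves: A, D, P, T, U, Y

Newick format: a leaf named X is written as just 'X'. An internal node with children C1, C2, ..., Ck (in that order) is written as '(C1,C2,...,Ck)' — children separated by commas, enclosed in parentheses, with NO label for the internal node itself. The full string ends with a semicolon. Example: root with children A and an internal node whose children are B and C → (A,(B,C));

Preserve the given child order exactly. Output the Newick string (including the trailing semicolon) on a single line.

internal I3 with children ['I2', 'I1', 'I0']
  internal I2 with children ['U', 'Y']
    leaf 'U' → 'U'
    leaf 'Y' → 'Y'
  → '(U,Y)'
  internal I1 with children ['T', 'A']
    leaf 'T' → 'T'
    leaf 'A' → 'A'
  → '(T,A)'
  internal I0 with children ['D', 'P']
    leaf 'D' → 'D'
    leaf 'P' → 'P'
  → '(D,P)'
→ '((U,Y),(T,A),(D,P))'
Final: ((U,Y),(T,A),(D,P));

Answer: ((U,Y),(T,A),(D,P));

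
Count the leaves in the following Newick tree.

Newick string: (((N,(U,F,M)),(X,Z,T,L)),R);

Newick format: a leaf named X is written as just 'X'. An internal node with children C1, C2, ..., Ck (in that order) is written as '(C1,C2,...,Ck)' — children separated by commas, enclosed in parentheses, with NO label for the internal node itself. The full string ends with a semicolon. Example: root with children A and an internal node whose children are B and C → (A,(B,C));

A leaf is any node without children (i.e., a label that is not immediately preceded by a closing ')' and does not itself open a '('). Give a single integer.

Newick: (((N,(U,F,M)),(X,Z,T,L)),R);
Scan left-to-right; a leaf is any maximal label run not followed by '(':
  pos 3: leaf 'N' → count = 1
  pos 6: leaf 'U' → count = 2
  pos 8: leaf 'F' → count = 3
  pos 10: leaf 'M' → count = 4
  pos 15: leaf 'X' → count = 5
  pos 17: leaf 'Z' → count = 6
  pos 19: leaf 'T' → count = 7
  pos 21: leaf 'L' → count = 8
  pos 25: leaf 'R' → count = 9
Total leaves: 9

Answer: 9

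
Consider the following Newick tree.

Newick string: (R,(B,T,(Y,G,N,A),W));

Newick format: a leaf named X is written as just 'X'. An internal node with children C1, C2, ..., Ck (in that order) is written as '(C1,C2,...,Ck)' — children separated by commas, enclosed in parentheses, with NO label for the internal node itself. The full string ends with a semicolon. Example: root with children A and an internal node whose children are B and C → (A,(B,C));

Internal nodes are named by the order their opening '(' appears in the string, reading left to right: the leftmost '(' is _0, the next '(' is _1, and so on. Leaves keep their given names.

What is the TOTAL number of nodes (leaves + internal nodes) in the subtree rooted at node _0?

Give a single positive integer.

Newick: (R,(B,T,(Y,G,N,A),W));
Locate _0: it is the '(' at position 0 (the 1st '(' reading left to right).
Query: subtree rooted at _0
_0: subtree_size = 1 + 10
  R: subtree_size = 1 + 0
  _1: subtree_size = 1 + 8
    B: subtree_size = 1 + 0
    T: subtree_size = 1 + 0
    _2: subtree_size = 1 + 4
      Y: subtree_size = 1 + 0
      G: subtree_size = 1 + 0
      N: subtree_size = 1 + 0
      A: subtree_size = 1 + 0
    W: subtree_size = 1 + 0
Total subtree size of _0: 11

Answer: 11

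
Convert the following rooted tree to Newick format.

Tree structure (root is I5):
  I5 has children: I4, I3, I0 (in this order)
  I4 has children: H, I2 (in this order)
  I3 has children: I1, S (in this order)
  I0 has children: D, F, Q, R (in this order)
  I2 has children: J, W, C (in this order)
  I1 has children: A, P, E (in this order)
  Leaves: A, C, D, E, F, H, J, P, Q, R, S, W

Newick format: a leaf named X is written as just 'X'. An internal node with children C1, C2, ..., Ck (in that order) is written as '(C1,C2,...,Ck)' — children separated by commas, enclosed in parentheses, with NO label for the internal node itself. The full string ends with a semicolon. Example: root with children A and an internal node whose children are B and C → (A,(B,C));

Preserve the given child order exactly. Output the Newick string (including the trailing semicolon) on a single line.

Answer: ((H,(J,W,C)),((A,P,E),S),(D,F,Q,R));

Derivation:
internal I5 with children ['I4', 'I3', 'I0']
  internal I4 with children ['H', 'I2']
    leaf 'H' → 'H'
    internal I2 with children ['J', 'W', 'C']
      leaf 'J' → 'J'
      leaf 'W' → 'W'
      leaf 'C' → 'C'
    → '(J,W,C)'
  → '(H,(J,W,C))'
  internal I3 with children ['I1', 'S']
    internal I1 with children ['A', 'P', 'E']
      leaf 'A' → 'A'
      leaf 'P' → 'P'
      leaf 'E' → 'E'
    → '(A,P,E)'
    leaf 'S' → 'S'
  → '((A,P,E),S)'
  internal I0 with children ['D', 'F', 'Q', 'R']
    leaf 'D' → 'D'
    leaf 'F' → 'F'
    leaf 'Q' → 'Q'
    leaf 'R' → 'R'
  → '(D,F,Q,R)'
→ '((H,(J,W,C)),((A,P,E),S),(D,F,Q,R))'
Final: ((H,(J,W,C)),((A,P,E),S),(D,F,Q,R));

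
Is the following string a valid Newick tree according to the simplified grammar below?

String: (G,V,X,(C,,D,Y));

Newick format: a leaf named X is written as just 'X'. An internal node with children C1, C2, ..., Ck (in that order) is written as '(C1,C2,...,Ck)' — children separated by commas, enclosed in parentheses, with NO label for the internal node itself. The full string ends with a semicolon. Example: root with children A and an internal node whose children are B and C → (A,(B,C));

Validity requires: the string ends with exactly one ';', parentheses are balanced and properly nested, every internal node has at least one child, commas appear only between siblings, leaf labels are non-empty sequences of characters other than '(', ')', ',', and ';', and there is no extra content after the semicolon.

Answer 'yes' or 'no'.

Input: (G,V,X,(C,,D,Y));
Paren balance: 2 '(' vs 2 ')' OK
Ends with single ';': True
Full parse: FAILS (empty leaf label at pos 10)
Valid: False

Answer: no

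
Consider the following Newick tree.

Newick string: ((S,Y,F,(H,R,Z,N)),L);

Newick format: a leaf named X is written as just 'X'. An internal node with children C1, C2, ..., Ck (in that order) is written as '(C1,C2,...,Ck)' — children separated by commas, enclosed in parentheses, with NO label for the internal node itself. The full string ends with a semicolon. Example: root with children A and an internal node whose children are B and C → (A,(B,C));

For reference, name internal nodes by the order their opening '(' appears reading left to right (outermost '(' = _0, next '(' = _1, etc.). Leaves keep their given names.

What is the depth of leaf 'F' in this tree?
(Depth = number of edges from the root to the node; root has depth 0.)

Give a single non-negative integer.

Newick: ((S,Y,F,(H,R,Z,N)),L);
Naming internals by '(' encounter order: outermost '(' = _0, next = _1, ...
Query node: F
Path from root: _0 -> _1 -> F
Depth of F: 2 (number of edges from root)

Answer: 2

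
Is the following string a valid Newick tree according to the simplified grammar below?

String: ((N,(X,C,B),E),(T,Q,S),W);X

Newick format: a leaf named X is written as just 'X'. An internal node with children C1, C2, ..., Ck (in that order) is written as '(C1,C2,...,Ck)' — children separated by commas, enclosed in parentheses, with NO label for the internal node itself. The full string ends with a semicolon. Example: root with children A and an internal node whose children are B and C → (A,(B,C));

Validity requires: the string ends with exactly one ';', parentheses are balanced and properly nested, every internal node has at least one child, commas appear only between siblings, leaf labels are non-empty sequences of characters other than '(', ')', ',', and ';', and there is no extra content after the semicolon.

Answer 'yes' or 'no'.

Answer: no

Derivation:
Input: ((N,(X,C,B),E),(T,Q,S),W);X
Paren balance: 4 '(' vs 4 ')' OK
Ends with single ';': False
Full parse: FAILS (must end with ;)
Valid: False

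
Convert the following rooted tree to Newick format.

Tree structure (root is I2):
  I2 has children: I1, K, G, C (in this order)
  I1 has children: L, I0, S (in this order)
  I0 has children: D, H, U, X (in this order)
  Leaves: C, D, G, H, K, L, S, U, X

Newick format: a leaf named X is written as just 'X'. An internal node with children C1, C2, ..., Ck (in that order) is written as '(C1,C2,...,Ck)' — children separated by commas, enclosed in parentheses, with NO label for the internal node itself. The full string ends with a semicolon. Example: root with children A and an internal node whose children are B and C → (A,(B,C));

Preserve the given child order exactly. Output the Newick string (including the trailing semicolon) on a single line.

Answer: ((L,(D,H,U,X),S),K,G,C);

Derivation:
internal I2 with children ['I1', 'K', 'G', 'C']
  internal I1 with children ['L', 'I0', 'S']
    leaf 'L' → 'L'
    internal I0 with children ['D', 'H', 'U', 'X']
      leaf 'D' → 'D'
      leaf 'H' → 'H'
      leaf 'U' → 'U'
      leaf 'X' → 'X'
    → '(D,H,U,X)'
    leaf 'S' → 'S'
  → '(L,(D,H,U,X),S)'
  leaf 'K' → 'K'
  leaf 'G' → 'G'
  leaf 'C' → 'C'
→ '((L,(D,H,U,X),S),K,G,C)'
Final: ((L,(D,H,U,X),S),K,G,C);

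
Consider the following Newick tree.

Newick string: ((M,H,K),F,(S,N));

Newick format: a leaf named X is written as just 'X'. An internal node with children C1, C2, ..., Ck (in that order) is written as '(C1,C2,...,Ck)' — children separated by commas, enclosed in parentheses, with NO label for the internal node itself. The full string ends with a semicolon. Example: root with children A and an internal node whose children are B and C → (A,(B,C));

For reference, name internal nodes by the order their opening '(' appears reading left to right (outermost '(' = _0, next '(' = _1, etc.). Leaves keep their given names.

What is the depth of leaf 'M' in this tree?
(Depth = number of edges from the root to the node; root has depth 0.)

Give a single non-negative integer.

Answer: 2

Derivation:
Newick: ((M,H,K),F,(S,N));
Naming internals by '(' encounter order: outermost '(' = _0, next = _1, ...
Query node: M
Path from root: _0 -> _1 -> M
Depth of M: 2 (number of edges from root)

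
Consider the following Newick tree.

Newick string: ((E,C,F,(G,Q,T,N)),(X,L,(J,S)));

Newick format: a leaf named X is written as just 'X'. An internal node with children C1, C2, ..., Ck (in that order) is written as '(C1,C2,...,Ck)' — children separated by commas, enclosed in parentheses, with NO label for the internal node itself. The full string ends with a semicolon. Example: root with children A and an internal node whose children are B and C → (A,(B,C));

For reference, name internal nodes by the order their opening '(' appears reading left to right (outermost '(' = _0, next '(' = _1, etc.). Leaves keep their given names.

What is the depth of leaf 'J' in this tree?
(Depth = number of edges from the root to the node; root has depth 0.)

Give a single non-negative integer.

Newick: ((E,C,F,(G,Q,T,N)),(X,L,(J,S)));
Naming internals by '(' encounter order: outermost '(' = _0, next = _1, ...
Query node: J
Path from root: _0 -> _3 -> _4 -> J
Depth of J: 3 (number of edges from root)

Answer: 3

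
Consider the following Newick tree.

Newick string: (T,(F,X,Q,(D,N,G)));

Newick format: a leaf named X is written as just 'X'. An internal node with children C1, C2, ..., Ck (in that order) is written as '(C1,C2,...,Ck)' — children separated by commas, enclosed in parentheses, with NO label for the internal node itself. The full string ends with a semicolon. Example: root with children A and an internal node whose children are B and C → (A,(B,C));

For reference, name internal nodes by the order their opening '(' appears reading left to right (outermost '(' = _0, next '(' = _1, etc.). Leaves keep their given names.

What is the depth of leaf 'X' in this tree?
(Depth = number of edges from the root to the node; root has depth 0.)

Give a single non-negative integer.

Newick: (T,(F,X,Q,(D,N,G)));
Naming internals by '(' encounter order: outermost '(' = _0, next = _1, ...
Query node: X
Path from root: _0 -> _1 -> X
Depth of X: 2 (number of edges from root)

Answer: 2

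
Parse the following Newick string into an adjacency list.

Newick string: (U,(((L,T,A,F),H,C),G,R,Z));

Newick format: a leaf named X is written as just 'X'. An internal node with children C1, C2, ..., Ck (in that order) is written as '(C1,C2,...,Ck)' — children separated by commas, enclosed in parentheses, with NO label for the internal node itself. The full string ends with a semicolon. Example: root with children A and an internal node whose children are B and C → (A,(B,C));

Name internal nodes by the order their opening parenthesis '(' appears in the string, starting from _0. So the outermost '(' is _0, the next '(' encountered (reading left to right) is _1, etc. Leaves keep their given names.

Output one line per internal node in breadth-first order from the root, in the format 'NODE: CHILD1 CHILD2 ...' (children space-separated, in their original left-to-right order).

Input: (U,(((L,T,A,F),H,C),G,R,Z));
Scanning left-to-right, naming '(' by encounter order:
  pos 0: '(' -> open internal node _0 (depth 1)
  pos 3: '(' -> open internal node _1 (depth 2)
  pos 4: '(' -> open internal node _2 (depth 3)
  pos 5: '(' -> open internal node _3 (depth 4)
  pos 13: ')' -> close internal node _3 (now at depth 3)
  pos 18: ')' -> close internal node _2 (now at depth 2)
  pos 25: ')' -> close internal node _1 (now at depth 1)
  pos 26: ')' -> close internal node _0 (now at depth 0)
Total internal nodes: 4
BFS adjacency from root:
  _0: U _1
  _1: _2 G R Z
  _2: _3 H C
  _3: L T A F

Answer: _0: U _1
_1: _2 G R Z
_2: _3 H C
_3: L T A F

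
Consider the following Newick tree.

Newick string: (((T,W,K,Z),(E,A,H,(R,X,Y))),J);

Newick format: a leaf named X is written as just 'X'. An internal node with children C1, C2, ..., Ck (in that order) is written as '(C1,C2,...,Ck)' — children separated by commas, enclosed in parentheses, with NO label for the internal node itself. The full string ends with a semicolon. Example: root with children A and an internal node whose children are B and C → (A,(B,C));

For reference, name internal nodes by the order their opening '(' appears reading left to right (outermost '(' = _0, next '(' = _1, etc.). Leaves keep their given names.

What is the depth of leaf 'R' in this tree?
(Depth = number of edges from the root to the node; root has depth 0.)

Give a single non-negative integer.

Newick: (((T,W,K,Z),(E,A,H,(R,X,Y))),J);
Naming internals by '(' encounter order: outermost '(' = _0, next = _1, ...
Query node: R
Path from root: _0 -> _1 -> _3 -> _4 -> R
Depth of R: 4 (number of edges from root)

Answer: 4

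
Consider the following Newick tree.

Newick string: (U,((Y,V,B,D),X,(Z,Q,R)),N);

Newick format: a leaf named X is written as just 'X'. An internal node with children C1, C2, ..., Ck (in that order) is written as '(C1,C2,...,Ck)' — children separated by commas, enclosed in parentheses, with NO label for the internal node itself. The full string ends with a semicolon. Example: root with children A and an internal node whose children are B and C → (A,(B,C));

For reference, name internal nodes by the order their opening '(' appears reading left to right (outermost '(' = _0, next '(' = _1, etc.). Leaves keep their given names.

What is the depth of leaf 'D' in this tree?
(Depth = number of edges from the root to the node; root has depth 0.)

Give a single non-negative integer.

Answer: 3

Derivation:
Newick: (U,((Y,V,B,D),X,(Z,Q,R)),N);
Naming internals by '(' encounter order: outermost '(' = _0, next = _1, ...
Query node: D
Path from root: _0 -> _1 -> _2 -> D
Depth of D: 3 (number of edges from root)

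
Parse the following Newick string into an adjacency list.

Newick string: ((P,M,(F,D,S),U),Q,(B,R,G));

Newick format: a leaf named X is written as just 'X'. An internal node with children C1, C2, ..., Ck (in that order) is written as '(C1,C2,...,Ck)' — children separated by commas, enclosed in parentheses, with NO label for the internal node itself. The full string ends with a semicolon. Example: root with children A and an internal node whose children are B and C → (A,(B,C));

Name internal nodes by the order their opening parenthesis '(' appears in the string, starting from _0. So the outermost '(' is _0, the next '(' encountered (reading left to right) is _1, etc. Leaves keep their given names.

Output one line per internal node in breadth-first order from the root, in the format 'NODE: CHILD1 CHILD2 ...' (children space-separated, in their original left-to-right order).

Input: ((P,M,(F,D,S),U),Q,(B,R,G));
Scanning left-to-right, naming '(' by encounter order:
  pos 0: '(' -> open internal node _0 (depth 1)
  pos 1: '(' -> open internal node _1 (depth 2)
  pos 6: '(' -> open internal node _2 (depth 3)
  pos 12: ')' -> close internal node _2 (now at depth 2)
  pos 15: ')' -> close internal node _1 (now at depth 1)
  pos 19: '(' -> open internal node _3 (depth 2)
  pos 25: ')' -> close internal node _3 (now at depth 1)
  pos 26: ')' -> close internal node _0 (now at depth 0)
Total internal nodes: 4
BFS adjacency from root:
  _0: _1 Q _3
  _1: P M _2 U
  _3: B R G
  _2: F D S

Answer: _0: _1 Q _3
_1: P M _2 U
_3: B R G
_2: F D S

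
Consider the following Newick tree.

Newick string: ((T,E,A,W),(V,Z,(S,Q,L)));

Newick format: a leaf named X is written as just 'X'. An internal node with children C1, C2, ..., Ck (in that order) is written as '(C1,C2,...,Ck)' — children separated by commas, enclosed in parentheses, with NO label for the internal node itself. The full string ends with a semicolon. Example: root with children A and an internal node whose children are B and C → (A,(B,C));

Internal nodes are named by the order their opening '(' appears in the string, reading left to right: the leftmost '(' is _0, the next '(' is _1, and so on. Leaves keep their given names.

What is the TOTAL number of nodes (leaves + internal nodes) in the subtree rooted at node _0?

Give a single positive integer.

Newick: ((T,E,A,W),(V,Z,(S,Q,L)));
Locate _0: it is the '(' at position 0 (the 1st '(' reading left to right).
Query: subtree rooted at _0
_0: subtree_size = 1 + 12
  _1: subtree_size = 1 + 4
    T: subtree_size = 1 + 0
    E: subtree_size = 1 + 0
    A: subtree_size = 1 + 0
    W: subtree_size = 1 + 0
  _2: subtree_size = 1 + 6
    V: subtree_size = 1 + 0
    Z: subtree_size = 1 + 0
    _3: subtree_size = 1 + 3
      S: subtree_size = 1 + 0
      Q: subtree_size = 1 + 0
      L: subtree_size = 1 + 0
Total subtree size of _0: 13

Answer: 13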